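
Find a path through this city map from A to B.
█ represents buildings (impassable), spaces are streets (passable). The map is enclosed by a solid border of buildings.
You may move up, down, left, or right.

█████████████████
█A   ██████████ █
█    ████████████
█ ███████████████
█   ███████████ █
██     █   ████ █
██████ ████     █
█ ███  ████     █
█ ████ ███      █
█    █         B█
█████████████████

Finding the shortest path from A to B:
Movement: cardinal only
Path length: 22 steps
Directions: down → down → down → right → down → right → right → right → right → down → down → down → down → right → right → right → right → right → right → right → right → right

Solution:

█████████████████
█A   ██████████ █
█↓   ████████████
█↓███████████████
█↳↓ ███████████ █
██↳→→→↓█   ████ █
██████↓████     █
█ ███ ↓████     █
█ ████↓███      █
█    █↳→→→→→→→→B█
█████████████████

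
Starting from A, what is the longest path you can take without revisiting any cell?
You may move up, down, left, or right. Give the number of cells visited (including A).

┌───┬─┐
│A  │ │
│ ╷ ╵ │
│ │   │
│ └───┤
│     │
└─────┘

Finding longest simple path using DFS:
Start: (0, 0)
Longest path visits 5 cells
Path: A → down → down → right → right

Solution:

┌───┬─┐
│A  │ │
│ ╷ ╵ │
│↓│   │
│ └───┤
│↳ → B│
└─────┘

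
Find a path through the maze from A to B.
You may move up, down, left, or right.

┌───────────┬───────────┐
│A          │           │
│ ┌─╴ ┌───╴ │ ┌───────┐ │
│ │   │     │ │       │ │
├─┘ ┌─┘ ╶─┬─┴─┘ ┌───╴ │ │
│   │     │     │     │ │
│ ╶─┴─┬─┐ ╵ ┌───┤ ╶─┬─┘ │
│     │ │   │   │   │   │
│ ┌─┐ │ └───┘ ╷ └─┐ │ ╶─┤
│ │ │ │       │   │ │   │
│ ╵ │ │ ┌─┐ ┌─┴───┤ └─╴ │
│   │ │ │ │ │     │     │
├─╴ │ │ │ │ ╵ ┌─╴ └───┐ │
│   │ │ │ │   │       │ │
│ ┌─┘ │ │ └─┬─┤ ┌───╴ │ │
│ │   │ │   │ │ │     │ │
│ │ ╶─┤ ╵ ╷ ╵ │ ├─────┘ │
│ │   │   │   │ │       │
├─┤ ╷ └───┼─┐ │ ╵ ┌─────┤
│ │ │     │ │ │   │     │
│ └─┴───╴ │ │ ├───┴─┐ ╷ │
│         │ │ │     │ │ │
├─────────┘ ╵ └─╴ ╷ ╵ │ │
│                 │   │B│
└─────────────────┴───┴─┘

Finding the shortest path through the maze:
Path length: 72 steps
Directions: right → right → right → right → right → down → left → left → down → right → down → right → up → right → right → up → right → right → right → down → left → left → down → right → down → down → right → right → down → down → down → left → left → left → down → left → up → up → up → right → up → left → left → down → left → up → up → left → left → down → down → down → down → right → up → right → down → right → down → down → down → right → right → up → right → down → right → up → up → right → down → down

Solution:

┌───────────┬───────────┐
│A → → → → ↓│           │
│ ┌─╴ ┌───╴ │ ┌───────┐ │
│ │   │↓ ← ↲│ │↱ → → ↓│ │
├─┘ ┌─┘ ╶─┬─┴─┘ ┌───╴ │ │
│   │  ↳ ↓│↱ → ↑│↓ ← ↲│ │
│ ╶─┴─┬─┐ ╵ ┌───┤ ╶─┬─┘ │
│     │ │↳ ↑│   │↳ ↓│   │
│ ┌─┐ │ └───┘ ╷ └─┐ │ ╶─┤
│ │ │ │↓ ← ↰  │   │↓│   │
│ ╵ │ │ ┌─┐ ┌─┴───┤ └─╴ │
│   │ │↓│ │↑│↓ ← ↰│↳ → ↓│
├─╴ │ │ │ │ ╵ ┌─╴ └───┐ │
│   │ │↓│ │↑ ↲│↱ ↑    │↓│
│ ┌─┘ │ │ └─┬─┤ ┌───╴ │ │
│ │   │↓│↱ ↓│ │↑│     │↓│
│ │ ╶─┤ ╵ ╷ ╵ │ ├─────┘ │
│ │   │↳ ↑│↳ ↓│↑│↓ ← ← ↲│
├─┤ ╷ └───┼─┐ │ ╵ ┌─────┤
│ │ │     │ │↓│↑ ↲│  ↱ ↓│
│ └─┴───╴ │ │ ├───┴─┐ ╷ │
│         │ │↓│  ↱ ↓│↑│↓│
├─────────┘ ╵ └─╴ ╷ ╵ │ │
│            ↳ → ↑│↳ ↑│B│
└─────────────────┴───┴─┘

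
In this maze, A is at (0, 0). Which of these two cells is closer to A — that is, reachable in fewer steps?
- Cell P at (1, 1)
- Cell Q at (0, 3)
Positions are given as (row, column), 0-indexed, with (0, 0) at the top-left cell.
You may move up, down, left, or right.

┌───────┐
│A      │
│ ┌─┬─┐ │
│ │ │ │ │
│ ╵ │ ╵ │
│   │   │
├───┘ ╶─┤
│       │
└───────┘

Shortest path A → P at (1, 1): 4 steps
Shortest path A → Q at (0, 3): 3 steps

Q is closer (3 steps vs 4 steps).

Path to P:

┌───────┐
│A      │
│ ┌─┬─┐ │
│↓│P│ │ │
│ ╵ │ ╵ │
│↳ ↑│   │
├───┘ ╶─┤
│       │
└───────┘

Path to Q:

┌───────┐
│A → → Q│
│ ┌─┬─┐ │
│ │ │ │ │
│ ╵ │ ╵ │
│   │   │
├───┘ ╶─┤
│       │
└───────┘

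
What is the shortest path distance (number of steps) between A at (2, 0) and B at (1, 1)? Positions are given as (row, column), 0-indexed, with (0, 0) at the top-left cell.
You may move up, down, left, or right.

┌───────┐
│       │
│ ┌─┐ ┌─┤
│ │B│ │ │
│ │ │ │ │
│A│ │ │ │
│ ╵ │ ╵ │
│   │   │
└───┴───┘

Finding path from (2, 0) to (1, 1):
Path: (2,0) → (3,0) → (3,1) → (2,1) → (1,1)
Distance: 4 steps

Solution:

┌───────┐
│       │
│ ┌─┐ ┌─┤
│ │B│ │ │
│ │ │ │ │
│A│↑│ │ │
│ ╵ │ ╵ │
│↳ ↑│   │
└───┴───┘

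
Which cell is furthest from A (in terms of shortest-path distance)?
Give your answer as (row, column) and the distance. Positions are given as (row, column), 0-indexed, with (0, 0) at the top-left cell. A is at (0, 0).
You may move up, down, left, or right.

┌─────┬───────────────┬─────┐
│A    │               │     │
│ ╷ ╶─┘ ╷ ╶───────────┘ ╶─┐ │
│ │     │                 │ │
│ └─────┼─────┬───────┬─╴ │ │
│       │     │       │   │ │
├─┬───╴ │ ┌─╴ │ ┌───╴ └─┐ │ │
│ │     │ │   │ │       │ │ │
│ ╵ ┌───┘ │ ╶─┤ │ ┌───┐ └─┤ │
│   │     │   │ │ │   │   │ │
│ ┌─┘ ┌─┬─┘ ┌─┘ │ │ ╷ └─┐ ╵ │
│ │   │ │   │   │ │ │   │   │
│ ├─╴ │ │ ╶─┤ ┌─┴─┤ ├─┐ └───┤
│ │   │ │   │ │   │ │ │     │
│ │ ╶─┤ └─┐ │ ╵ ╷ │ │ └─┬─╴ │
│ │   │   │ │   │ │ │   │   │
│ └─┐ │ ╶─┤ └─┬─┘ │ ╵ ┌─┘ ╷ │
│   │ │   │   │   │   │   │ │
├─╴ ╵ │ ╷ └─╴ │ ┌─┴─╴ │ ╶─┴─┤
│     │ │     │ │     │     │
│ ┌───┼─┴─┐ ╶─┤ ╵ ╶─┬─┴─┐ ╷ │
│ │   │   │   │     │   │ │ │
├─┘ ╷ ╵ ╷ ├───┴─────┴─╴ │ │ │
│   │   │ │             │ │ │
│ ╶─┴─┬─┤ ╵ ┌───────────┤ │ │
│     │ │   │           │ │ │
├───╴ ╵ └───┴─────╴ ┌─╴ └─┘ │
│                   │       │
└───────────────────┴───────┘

Computing BFS distances from A to all cells:
Furthest cell: (10, 10)
Distance: 108 steps

Path from A to the furthest cell:

┌─────┬───────────────┬─────┐
│A ↓  │↱ ↓            │↱ → ↓│
│ ╷ ╶─┘ ╷ ╶───────────┘ ╶─┐ │
│ │↳ → ↑│↳ → → → → → → ↑  │↓│
│ └─────┼─────┬───────┬─╴ │ │
│       │     │↓ ← ← ↰│   │↓│
├─┬───╴ │ ┌─╴ │ ┌───╴ └─┐ │ │
│ │     │ │   │↓│    ↑ ↰│ │↓│
│ ╵ ┌───┘ │ ╶─┤ │ ┌───┐ └─┤ │
│   │     │   │↓│ │↱ ↓│↑ ↰│↓│
│ ┌─┘ ┌─┬─┘ ┌─┘ │ │ ╷ └─┐ ╵ │
│ │   │ │   │↓ ↲│ │↑│↳ ↓│↑ ↲│
│ ├─╴ │ │ ╶─┤ ┌─┴─┤ ├─┐ └───┤
│ │   │ │   │↓│↱ ↓│↑│ │↳ → ↓│
│ │ ╶─┤ └─┐ │ ╵ ╷ │ │ └─┬─╴ │
│ │   │   │ │↳ ↑│↓│↑│   │↓ ↲│
│ └─┐ │ ╶─┤ └─┬─┘ │ ╵ ┌─┘ ╷ │
│   │ │   │   │↓ ↲│↑ ↰│↓ ↲│ │
├─╴ ╵ │ ╷ └─╴ │ ┌─┴─╴ │ ╶─┴─┤
│     │ │     │↓│↱ → ↑│↳ → ↓│
│ ┌───┼─┴─┐ ╶─┤ ╵ ╶─┬─┴─┐ ╷ │
│ │↱ ↓│↱ ↓│   │↳ ↑  │B ↰│ │↓│
├─┘ ╷ ╵ ╷ ├───┴─────┴─╴ │ │ │
│↱ ↑│↳ ↑│↓│↱ → → → → → ↑│ │↓│
│ ╶─┴─┬─┤ ╵ ┌───────────┤ │ │
│↑ ← ↰│ │↳ ↑│      ↓ ← ↰│ │↓│
├───╴ ╵ └───┴─────╴ ┌─╴ └─┘ │
│    ↑ ← ← ← ← ← ← ↲│  ↑ ← ↲│
└───────────────────┴───────┘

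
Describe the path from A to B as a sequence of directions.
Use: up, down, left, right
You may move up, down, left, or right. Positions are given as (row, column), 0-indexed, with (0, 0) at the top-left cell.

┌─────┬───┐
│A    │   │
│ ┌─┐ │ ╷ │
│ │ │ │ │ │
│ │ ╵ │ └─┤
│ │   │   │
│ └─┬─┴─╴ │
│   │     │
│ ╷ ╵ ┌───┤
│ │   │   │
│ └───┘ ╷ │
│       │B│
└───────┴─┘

Finding the path and converting it to directions:
Path through cells: (0,0) → (1,0) → (2,0) → (3,0) → (4,0) → (5,0) → (5,1) → (5,2) → (5,3) → (4,3) → (4,4) → (5,4)
Directions: down, down, down, down, down, right, right, right, up, right, down

Solution:

┌─────┬───┐
│A    │   │
│ ┌─┐ │ ╷ │
│↓│ │ │ │ │
│ │ ╵ │ └─┤
│↓│   │   │
│ └─┬─┴─╴ │
│↓  │     │
│ ╷ ╵ ┌───┤
│↓│   │↱ ↓│
│ └───┘ ╷ │
│↳ → → ↑│B│
└───────┴─┘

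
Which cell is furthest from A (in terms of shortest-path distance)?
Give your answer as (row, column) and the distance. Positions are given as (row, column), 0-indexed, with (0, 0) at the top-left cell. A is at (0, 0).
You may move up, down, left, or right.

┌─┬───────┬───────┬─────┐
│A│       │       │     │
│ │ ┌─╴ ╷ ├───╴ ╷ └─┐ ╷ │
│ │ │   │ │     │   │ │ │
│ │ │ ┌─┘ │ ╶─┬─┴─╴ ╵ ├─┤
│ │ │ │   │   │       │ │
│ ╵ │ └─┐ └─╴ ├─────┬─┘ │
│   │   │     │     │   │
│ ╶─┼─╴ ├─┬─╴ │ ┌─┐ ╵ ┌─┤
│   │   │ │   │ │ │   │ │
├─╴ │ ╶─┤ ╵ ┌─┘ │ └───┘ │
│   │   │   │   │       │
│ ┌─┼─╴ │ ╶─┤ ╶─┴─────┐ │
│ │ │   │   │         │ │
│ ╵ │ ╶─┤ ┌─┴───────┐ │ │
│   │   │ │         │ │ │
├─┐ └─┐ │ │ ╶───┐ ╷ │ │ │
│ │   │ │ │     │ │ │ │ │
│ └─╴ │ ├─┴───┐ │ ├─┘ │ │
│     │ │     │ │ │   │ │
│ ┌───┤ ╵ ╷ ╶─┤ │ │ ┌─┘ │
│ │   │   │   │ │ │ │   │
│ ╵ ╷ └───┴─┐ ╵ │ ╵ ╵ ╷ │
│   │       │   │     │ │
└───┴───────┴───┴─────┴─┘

Computing BFS distances from A to all cells:
Furthest cell: (2, 11)
Distance: 67 steps

Path from A to the furthest cell:

┌─┬───────┬───────┬─────┐
│A│↱ → ↓  │       │     │
│ │ ┌─╴ ╷ ├───╴ ╷ └─┐ ╷ │
│↓│↑│↓ ↲│ │     │   │ │ │
│ │ │ ┌─┘ │ ╶─┬─┴─╴ ╵ ├─┤
│↓│↑│↓│   │   │       │B│
│ ╵ │ └─┐ └─╴ ├─────┬─┘ │
│↳ ↑│↳ ↓│     │↱ → ↓│↱ ↑│
│ ╶─┼─╴ ├─┬─╴ │ ┌─┐ ╵ ┌─┤
│   │↓ ↲│ │   │↑│ │↳ ↑│ │
├─╴ │ ╶─┤ ╵ ┌─┘ │ └───┘ │
│   │↳ ↓│   │↱ ↑│       │
│ ┌─┼─╴ │ ╶─┤ ╶─┴─────┐ │
│ │ │↓ ↲│   │↑ ← ← ← ↰│ │
│ ╵ │ ╶─┤ ┌─┴───────┐ │ │
│   │↳ ↓│ │↱ → → ↓  │↑│ │
├─┐ └─┐ │ │ ╶───┐ ╷ │ │ │
│ │   │↓│ │↑ ← ↰│↓│ │↑│ │
│ └─╴ │ ├─┴───┐ │ ├─┘ │ │
│     │↓│↱ ↓  │↑│↓│↱ ↑│ │
│ ┌───┤ ╵ ╷ ╶─┤ │ │ ┌─┘ │
│ │   │↳ ↑│↳ ↓│↑│↓│↑│   │
│ ╵ ╷ └───┴─┐ ╵ │ ╵ ╵ ╷ │
│   │       │↳ ↑│↳ ↑  │ │
└───┴───────┴───┴─────┴─┘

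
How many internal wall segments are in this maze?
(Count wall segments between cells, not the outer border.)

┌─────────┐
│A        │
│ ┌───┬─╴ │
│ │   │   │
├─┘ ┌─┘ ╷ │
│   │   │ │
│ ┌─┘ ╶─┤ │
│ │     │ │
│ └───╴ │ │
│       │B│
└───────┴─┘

Counting internal wall segments:
Total internal walls: 16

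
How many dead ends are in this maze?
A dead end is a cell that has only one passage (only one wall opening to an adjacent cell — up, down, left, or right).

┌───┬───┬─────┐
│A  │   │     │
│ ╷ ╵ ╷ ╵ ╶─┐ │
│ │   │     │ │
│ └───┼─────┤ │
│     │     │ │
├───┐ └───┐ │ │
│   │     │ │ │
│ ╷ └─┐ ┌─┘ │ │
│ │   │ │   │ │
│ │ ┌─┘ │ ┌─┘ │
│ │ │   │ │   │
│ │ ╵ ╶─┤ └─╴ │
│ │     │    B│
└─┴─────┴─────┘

Checking each cell for number of passages:

Dead ends found at positions:
  (1, 5)
  (2, 3)
  (3, 4)
  (4, 2)
  (5, 5)
  (6, 0)
  (6, 3)
Total dead ends: 7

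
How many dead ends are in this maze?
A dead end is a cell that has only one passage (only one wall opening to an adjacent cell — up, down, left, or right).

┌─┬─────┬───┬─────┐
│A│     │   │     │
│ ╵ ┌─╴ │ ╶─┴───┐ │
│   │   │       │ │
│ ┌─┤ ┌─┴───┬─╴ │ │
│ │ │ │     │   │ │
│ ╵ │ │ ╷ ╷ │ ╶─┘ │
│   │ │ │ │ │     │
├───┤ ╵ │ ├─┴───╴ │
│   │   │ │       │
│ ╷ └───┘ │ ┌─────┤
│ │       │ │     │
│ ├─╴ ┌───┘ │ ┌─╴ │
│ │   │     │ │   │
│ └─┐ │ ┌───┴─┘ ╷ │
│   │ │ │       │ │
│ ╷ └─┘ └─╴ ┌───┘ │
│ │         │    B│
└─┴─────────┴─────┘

Checking each cell for number of passages:

Dead ends found at positions:
  (0, 0)
  (0, 5)
  (0, 6)
  (2, 1)
  (3, 5)
  (6, 1)
  (6, 6)
  (7, 2)
  (7, 4)
  (8, 0)
  (8, 6)
Total dead ends: 11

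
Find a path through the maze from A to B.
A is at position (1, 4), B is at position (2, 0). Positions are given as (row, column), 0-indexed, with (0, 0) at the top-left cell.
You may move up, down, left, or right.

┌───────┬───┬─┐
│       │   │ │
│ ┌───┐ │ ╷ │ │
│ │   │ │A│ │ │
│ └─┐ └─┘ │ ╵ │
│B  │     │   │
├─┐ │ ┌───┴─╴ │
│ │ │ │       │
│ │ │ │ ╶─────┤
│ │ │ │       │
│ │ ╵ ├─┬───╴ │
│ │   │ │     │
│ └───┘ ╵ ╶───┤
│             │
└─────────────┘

Finding the shortest path from (1, 4) to (2, 0):
Path length: 11 steps
Directions: down → left → left → down → down → down → left → up → up → up → left

Solution:

┌───────┬───┬─┐
│       │   │ │
│ ┌───┐ │ ╷ │ │
│ │   │ │A│ │ │
│ └─┐ └─┘ │ ╵ │
│B ↰│↓ ← ↲│   │
├─┐ │ ┌───┴─╴ │
│ │↑│↓│       │
│ │ │ │ ╶─────┤
│ │↑│↓│       │
│ │ ╵ ├─┬───╴ │
│ │↑ ↲│ │     │
│ └───┘ ╵ ╶───┤
│             │
└─────────────┘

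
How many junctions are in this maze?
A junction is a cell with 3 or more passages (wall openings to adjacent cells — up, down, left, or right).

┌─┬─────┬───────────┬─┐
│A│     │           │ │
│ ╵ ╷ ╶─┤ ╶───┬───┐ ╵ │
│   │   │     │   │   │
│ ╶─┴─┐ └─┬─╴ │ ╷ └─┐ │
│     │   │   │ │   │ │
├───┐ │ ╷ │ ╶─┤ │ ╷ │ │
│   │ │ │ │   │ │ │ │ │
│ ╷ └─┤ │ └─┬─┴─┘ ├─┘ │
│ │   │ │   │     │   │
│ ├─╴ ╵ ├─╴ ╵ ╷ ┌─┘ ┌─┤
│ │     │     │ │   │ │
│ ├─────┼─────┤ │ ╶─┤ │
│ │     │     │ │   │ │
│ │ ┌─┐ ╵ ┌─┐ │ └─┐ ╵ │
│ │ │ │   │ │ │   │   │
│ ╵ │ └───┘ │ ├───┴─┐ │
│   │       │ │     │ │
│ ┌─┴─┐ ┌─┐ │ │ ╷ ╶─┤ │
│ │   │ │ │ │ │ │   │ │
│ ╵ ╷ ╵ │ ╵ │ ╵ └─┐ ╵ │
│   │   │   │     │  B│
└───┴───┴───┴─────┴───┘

Checking each cell for number of passages:

Junctions found (3+ passages):
  (0, 2): 3 passages
  (1, 0): 3 passages
  (1, 10): 3 passages
  (2, 3): 3 passages
  (2, 8): 3 passages
  (4, 7): 3 passages
  (5, 2): 3 passages
  (5, 5): 3 passages
  (7, 10): 3 passages
  (8, 0): 3 passages
  (8, 3): 3 passages
  (8, 5): 3 passages
  (8, 8): 3 passages
  (10, 7): 3 passages
Total junctions: 14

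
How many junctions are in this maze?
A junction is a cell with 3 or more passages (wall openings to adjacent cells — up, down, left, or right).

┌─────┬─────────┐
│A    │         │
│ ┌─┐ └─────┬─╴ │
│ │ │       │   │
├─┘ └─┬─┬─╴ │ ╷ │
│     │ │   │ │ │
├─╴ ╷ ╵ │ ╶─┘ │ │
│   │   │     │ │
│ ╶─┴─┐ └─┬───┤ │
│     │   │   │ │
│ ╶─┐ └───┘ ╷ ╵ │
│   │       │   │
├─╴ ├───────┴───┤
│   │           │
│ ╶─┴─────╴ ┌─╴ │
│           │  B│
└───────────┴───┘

Checking each cell for number of passages:

Junctions found (3+ passages):
  (1, 7): 3 passages
  (2, 1): 4 passages
  (3, 3): 3 passages
  (4, 0): 3 passages
  (6, 5): 3 passages
Total junctions: 5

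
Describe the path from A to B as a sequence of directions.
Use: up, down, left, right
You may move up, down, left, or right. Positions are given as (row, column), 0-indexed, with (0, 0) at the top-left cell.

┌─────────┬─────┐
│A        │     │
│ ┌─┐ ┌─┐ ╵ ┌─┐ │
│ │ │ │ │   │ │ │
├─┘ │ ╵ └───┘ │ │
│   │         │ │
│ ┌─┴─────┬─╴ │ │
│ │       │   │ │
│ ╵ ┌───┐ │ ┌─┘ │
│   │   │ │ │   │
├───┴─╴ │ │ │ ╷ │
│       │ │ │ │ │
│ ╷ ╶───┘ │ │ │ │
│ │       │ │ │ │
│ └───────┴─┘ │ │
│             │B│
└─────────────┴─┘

Finding the path and converting it to directions:
Path through cells: (0,0) → (0,1) → (0,2) → (0,3) → (0,4) → (1,4) → (1,5) → (0,5) → (0,6) → (0,7) → (1,7) → (2,7) → (3,7) → (4,7) → (5,7) → (6,7) → (7,7)
Directions: right, right, right, right, down, right, up, right, right, down, down, down, down, down, down, down

Solution:

┌─────────┬─────┐
│A → → → ↓│↱ → ↓│
│ ┌─┐ ┌─┐ ╵ ┌─┐ │
│ │ │ │ │↳ ↑│ │↓│
├─┘ │ ╵ └───┘ │ │
│   │         │↓│
│ ┌─┴─────┬─╴ │ │
│ │       │   │↓│
│ ╵ ┌───┐ │ ┌─┘ │
│   │   │ │ │  ↓│
├───┴─╴ │ │ │ ╷ │
│       │ │ │ │↓│
│ ╷ ╶───┘ │ │ │ │
│ │       │ │ │↓│
│ └───────┴─┘ │ │
│             │B│
└─────────────┴─┘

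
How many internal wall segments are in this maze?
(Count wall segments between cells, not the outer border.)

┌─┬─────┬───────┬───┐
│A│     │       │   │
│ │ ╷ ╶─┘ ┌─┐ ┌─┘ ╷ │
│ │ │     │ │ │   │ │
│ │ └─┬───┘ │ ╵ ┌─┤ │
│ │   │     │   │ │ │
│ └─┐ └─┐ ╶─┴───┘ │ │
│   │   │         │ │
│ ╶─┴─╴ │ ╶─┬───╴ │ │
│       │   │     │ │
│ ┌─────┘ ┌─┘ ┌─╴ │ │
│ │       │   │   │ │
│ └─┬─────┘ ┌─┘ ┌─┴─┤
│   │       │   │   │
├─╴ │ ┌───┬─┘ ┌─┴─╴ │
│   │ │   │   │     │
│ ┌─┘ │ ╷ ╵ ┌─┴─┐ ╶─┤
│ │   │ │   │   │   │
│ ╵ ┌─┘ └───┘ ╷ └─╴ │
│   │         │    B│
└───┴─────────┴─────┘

Counting internal wall segments:
Total internal walls: 81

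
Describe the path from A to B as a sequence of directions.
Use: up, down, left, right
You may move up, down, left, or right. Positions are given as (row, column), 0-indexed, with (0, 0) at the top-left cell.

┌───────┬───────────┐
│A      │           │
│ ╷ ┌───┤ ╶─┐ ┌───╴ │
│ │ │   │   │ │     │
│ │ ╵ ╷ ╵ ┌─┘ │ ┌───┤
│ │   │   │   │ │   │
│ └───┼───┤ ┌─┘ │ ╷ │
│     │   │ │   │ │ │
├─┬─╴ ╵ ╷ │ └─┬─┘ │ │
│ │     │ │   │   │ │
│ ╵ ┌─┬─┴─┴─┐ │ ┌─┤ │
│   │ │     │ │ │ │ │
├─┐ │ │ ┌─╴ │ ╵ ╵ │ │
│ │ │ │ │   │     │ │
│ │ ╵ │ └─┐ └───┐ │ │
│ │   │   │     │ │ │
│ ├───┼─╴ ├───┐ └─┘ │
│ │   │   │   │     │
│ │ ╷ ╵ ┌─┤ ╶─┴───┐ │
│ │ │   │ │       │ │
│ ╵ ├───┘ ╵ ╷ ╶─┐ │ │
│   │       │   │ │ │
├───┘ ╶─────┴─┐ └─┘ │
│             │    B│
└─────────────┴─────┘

Finding the path and converting it to directions:
Path through cells: (0,0) → (0,1) → (1,1) → (2,1) → (2,2) → (1,2) → (1,3) → (2,3) → (2,4) → (1,4) → (0,4) → (0,5) → (0,6) → (1,6) → (2,6) → (2,5) → (3,5) → (4,5) → (4,6) → (5,6) → (6,6) → (6,7) → (5,7) → (4,7) → (4,8) → (3,8) → (2,8) → (2,9) → (3,9) → (4,9) → (5,9) → (6,9) → (7,9) → (8,9) → (9,9) → (10,9) → (11,9)
Directions: right, down, down, right, up, right, down, right, up, up, right, right, down, down, left, down, down, right, down, down, right, up, up, right, up, up, right, down, down, down, down, down, down, down, down, down

Solution:

┌───────┬───────────┐
│A ↓    │↱ → ↓      │
│ ╷ ┌───┤ ╶─┐ ┌───╴ │
│ │↓│↱ ↓│↑  │↓│     │
│ │ ╵ ╷ ╵ ┌─┘ │ ┌───┤
│ │↳ ↑│↳ ↑│↓ ↲│ │↱ ↓│
│ └───┼───┤ ┌─┘ │ ╷ │
│     │   │↓│   │↑│↓│
├─┬─╴ ╵ ╷ │ └─┬─┘ │ │
│ │     │ │↳ ↓│↱ ↑│↓│
│ ╵ ┌─┬─┴─┴─┐ │ ┌─┤ │
│   │ │     │↓│↑│ │↓│
├─┐ │ │ ┌─╴ │ ╵ ╵ │ │
│ │ │ │ │   │↳ ↑  │↓│
│ │ ╵ │ └─┐ └───┐ │ │
│ │   │   │     │ │↓│
│ ├───┼─╴ ├───┐ └─┘ │
│ │   │   │   │    ↓│
│ │ ╷ ╵ ┌─┤ ╶─┴───┐ │
│ │ │   │ │       │↓│
│ ╵ ├───┘ ╵ ╷ ╶─┐ │ │
│   │       │   │ │↓│
├───┘ ╶─────┴─┐ └─┘ │
│             │    B│
└─────────────┴─────┘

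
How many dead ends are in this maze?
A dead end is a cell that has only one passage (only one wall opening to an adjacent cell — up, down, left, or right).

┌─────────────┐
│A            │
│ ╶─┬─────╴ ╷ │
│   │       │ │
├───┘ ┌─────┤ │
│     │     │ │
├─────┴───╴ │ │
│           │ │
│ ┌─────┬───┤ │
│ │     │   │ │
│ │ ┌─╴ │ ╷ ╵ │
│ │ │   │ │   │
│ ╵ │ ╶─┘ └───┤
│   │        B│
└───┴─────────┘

Checking each cell for number of passages:

Dead ends found at positions:
  (1, 1)
  (2, 0)
  (2, 3)
  (6, 6)
Total dead ends: 4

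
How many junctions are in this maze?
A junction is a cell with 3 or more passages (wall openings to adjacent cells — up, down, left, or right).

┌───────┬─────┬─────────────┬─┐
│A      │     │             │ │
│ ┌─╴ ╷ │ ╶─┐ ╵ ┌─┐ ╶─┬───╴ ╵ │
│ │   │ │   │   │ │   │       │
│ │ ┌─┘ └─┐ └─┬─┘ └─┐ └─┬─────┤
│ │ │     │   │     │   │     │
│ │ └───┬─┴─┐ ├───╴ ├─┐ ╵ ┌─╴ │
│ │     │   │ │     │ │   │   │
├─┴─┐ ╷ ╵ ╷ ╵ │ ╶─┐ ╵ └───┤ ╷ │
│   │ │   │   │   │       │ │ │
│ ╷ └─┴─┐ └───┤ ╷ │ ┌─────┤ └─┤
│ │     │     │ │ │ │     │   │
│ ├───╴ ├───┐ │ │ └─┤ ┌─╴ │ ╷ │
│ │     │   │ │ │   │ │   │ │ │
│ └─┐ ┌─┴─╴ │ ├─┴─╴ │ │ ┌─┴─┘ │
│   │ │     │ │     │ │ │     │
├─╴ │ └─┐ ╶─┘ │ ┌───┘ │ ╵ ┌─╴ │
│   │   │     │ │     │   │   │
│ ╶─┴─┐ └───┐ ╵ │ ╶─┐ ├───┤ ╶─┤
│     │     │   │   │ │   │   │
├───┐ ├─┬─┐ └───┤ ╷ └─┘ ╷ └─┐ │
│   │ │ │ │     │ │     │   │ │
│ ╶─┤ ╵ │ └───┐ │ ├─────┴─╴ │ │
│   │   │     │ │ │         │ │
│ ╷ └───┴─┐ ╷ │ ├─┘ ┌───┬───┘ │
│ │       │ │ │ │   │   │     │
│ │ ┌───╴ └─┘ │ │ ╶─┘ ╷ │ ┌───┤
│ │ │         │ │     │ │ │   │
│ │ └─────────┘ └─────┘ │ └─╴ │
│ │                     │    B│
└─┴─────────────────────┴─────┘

Checking each cell for number of passages:

Junctions found (3+ passages):
  (0, 2): 3 passages
  (0, 9): 3 passages
  (1, 13): 3 passages
  (2, 3): 3 passages
  (2, 8): 3 passages
  (3, 2): 3 passages
  (3, 9): 3 passages
  (3, 14): 3 passages
  (4, 4): 3 passages
  (4, 7): 3 passages
  (4, 9): 3 passages
  (4, 10): 3 passages
  (5, 13): 3 passages
  (6, 2): 3 passages
  (7, 4): 3 passages
  (7, 14): 3 passages
  (8, 6): 3 passages
  (8, 10): 3 passages
  (9, 8): 3 passages
  (11, 0): 3 passages
  (11, 5): 3 passages
  (12, 1): 3 passages
  (13, 4): 3 passages
  (14, 7): 3 passages
Total junctions: 24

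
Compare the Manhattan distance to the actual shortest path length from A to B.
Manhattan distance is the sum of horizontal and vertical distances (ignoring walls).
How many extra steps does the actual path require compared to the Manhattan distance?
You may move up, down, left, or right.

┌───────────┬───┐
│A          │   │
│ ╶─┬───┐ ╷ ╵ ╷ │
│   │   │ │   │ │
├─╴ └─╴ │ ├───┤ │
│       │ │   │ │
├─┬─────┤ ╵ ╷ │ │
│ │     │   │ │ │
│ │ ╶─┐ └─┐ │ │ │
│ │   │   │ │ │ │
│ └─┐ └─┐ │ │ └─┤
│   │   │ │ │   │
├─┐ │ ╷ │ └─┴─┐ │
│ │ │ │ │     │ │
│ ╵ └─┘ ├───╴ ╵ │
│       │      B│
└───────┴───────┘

Manhattan distance: |7 - 0| + |7 - 0| = 14
Actual path length: 16
Extra steps: 16 - 14 = 2

Solution:

┌───────────┬───┐
│A → → → ↓  │   │
│ ╶─┬───┐ ╷ ╵ ╷ │
│   │   │↓│   │ │
├─╴ └─╴ │ ├───┤ │
│       │↓│↱ ↓│ │
├─┬─────┤ ╵ ╷ │ │
│ │     │↳ ↑│↓│ │
│ │ ╶─┐ └─┐ │ │ │
│ │   │   │ │↓│ │
│ └─┐ └─┐ │ │ └─┤
│   │   │ │ │↳ ↓│
├─┐ │ ╷ │ └─┴─┐ │
│ │ │ │ │     │↓│
│ ╵ └─┘ ├───╴ ╵ │
│       │      B│
└───────┴───────┘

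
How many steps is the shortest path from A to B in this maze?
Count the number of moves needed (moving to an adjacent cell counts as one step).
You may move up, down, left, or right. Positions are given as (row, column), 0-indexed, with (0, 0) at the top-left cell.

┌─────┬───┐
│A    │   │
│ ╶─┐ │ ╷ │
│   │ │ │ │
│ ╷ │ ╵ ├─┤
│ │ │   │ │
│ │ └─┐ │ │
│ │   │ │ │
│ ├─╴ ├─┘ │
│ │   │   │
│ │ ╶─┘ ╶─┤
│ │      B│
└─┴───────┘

Using BFS to find shortest path:
Start: (0, 0), End: (5, 4)
Path found:
(0,0) → (1,0) → (1,1) → (2,1) → (3,1) → (3,2) → (4,2) → (4,1) → (5,1) → (5,2) → (5,3) → (5,4)
Number of steps: 11

Solution:

┌─────┬───┐
│A    │   │
│ ╶─┐ │ ╷ │
│↳ ↓│ │ │ │
│ ╷ │ ╵ ├─┤
│ │↓│   │ │
│ │ └─┐ │ │
│ │↳ ↓│ │ │
│ ├─╴ ├─┘ │
│ │↓ ↲│   │
│ │ ╶─┘ ╶─┤
│ │↳ → → B│
└─┴───────┘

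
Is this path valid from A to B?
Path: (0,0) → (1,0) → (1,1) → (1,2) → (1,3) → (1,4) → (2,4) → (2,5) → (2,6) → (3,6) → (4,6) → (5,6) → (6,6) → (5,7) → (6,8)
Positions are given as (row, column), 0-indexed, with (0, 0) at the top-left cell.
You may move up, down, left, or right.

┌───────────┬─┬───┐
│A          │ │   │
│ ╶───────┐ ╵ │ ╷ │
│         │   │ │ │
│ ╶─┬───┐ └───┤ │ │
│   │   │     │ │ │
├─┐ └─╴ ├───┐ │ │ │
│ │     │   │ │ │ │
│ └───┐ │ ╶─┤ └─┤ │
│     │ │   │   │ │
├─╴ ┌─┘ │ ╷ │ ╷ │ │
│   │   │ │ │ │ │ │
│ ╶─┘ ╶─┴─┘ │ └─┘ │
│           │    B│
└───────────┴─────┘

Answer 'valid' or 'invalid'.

Checking path validity:
Result: Invalid move at step 13: cannot move from (6, 6) to (5, 7).

invalid

Correct solution:

┌───────────┬─┬───┐
│A          │ │   │
│ ╶───────┐ ╵ │ ╷ │
│↳ → → → ↓│   │ │ │
│ ╶─┬───┐ └───┤ │ │
│   │   │↳ → ↓│ │ │
├─┐ └─╴ ├───┐ │ │ │
│ │     │   │↓│ │ │
│ └───┐ │ ╶─┤ └─┤ │
│     │ │   │↓  │ │
├─╴ ┌─┘ │ ╷ │ ╷ │ │
│   │   │ │ │↓│ │ │
│ ╶─┘ ╶─┴─┘ │ └─┘ │
│           │↳ → B│
└───────────┴─────┘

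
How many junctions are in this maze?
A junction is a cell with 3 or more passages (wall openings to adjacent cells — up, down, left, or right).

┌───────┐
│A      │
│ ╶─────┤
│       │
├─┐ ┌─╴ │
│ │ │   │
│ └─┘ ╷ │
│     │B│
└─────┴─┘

Checking each cell for number of passages:

Junctions found (3+ passages):
  (1, 1): 3 passages
  (2, 3): 3 passages
Total junctions: 2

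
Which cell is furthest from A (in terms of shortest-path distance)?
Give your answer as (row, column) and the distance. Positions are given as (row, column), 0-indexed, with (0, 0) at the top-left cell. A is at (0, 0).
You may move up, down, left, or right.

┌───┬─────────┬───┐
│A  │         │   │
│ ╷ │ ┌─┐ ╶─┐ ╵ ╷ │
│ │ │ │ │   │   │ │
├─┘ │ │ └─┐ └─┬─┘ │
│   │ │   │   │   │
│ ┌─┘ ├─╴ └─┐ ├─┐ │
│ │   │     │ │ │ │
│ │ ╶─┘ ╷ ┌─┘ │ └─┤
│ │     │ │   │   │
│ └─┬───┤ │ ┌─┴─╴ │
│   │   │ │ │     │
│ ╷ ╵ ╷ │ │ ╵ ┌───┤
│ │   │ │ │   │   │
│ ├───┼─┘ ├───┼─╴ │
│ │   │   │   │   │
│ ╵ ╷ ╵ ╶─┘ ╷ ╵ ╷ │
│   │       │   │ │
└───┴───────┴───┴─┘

Computing BFS distances from A to all cells:
Furthest cell: (3, 7)
Distance: 48 steps

Path from A to the furthest cell:

┌───┬─────────┬───┐
│A ↓│↱ → ↓    │   │
│ ╷ │ ┌─┐ ╶─┐ ╵ ╷ │
│ │↓│↑│ │↳ ↓│   │ │
├─┘ │ │ └─┐ └─┬─┘ │
│↓ ↲│↑│   │↳ ↓│   │
│ ┌─┘ ├─╴ └─┐ ├─┐ │
│↓│↱ ↑│↓ ↰  │↓│B│ │
│ │ ╶─┘ ╷ ┌─┘ │ └─┤
│↓│↑ ← ↲│↑│↓ ↲│↑ ↰│
│ └─┬───┤ │ ┌─┴─╴ │
│↓  │   │↑│↓│↱ → ↑│
│ ╷ ╵ ╷ │ │ ╵ ┌───┤
│↓│   │ │↑│↳ ↑│   │
│ ├───┼─┘ ├───┼─╴ │
│↓│↱ ↓│↱ ↑│   │   │
│ ╵ ╷ ╵ ╶─┘ ╷ ╵ ╷ │
│↳ ↑│↳ ↑    │   │ │
└───┴───────┴───┴─┘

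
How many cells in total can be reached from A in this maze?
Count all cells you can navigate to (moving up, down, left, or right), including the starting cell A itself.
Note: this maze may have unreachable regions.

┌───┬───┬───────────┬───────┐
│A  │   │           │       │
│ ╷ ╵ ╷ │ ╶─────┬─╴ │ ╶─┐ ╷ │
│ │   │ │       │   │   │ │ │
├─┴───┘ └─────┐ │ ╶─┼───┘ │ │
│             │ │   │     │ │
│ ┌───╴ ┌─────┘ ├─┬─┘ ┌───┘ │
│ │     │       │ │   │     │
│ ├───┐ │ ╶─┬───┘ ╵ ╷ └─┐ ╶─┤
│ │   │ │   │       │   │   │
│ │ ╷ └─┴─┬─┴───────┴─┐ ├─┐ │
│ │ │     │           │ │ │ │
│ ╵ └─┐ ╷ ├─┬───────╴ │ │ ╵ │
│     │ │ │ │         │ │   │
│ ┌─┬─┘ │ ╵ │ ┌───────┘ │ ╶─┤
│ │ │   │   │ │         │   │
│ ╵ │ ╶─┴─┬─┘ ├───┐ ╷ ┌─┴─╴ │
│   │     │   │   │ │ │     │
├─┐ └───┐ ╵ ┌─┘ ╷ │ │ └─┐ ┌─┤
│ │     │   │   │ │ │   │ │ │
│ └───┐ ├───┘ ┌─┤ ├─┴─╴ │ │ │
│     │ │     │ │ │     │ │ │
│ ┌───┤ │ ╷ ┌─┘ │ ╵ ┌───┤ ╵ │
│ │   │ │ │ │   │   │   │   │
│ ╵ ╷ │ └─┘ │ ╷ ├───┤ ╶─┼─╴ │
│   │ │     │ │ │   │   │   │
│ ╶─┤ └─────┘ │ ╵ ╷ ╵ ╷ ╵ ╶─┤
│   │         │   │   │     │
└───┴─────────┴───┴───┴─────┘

Using BFS/flood-fill to find all reachable cells from A:
Maze size: 14 × 14 = 196 total cells
21 cell(s) are walled off and cannot be reached from A.
Reachable cells: 175

Reachable region (· marks reachable cells):

┌───┬───┬───────────┬───────┐
│A ·│· ·│           │· · · ·│
│ ╷ ╵ ╷ │ ╶─────┬─╴ │ ╶─┐ ╷ │
│·│· ·│·│       │   │· ·│·│·│
├─┴───┘ └─────┐ │ ╶─┼───┘ │ │
│· · · · · · ·│ │   │· · ·│·│
│ ┌───╴ ┌─────┘ ├─┬─┘ ┌───┘ │
│·│· · ·│       │·│· ·│· · ·│
│ ├───┐ │ ╶─┬───┘ ╵ ╷ └─┐ ╶─┤
│·│· ·│·│   │· · · ·│· ·│· ·│
│ │ ╷ └─┴─┬─┴───────┴─┐ ├─┐ │
│·│·│· · ·│· · · · · ·│·│·│·│
│ ╵ └─┐ ╷ ├─┬───────╴ │ │ ╵ │
│· · ·│·│·│·│· · · · ·│·│· ·│
│ ┌─┬─┘ │ ╵ │ ┌───────┘ │ ╶─┤
│·│·│· ·│· ·│·│· · · · ·│· ·│
│ ╵ │ ╶─┴─┬─┘ ├───┐ ╷ ┌─┴─╴ │
│· ·│· · ·│· ·│· ·│·│·│· · ·│
├─┐ └───┐ ╵ ┌─┘ ╷ │ │ └─┐ ┌─┤
│·│· · ·│· ·│· ·│·│·│· ·│·│·│
│ └───┐ ├───┘ ┌─┤ ├─┴─╴ │ │ │
│· · ·│·│· · ·│·│·│· · ·│·│·│
│ ┌───┤ │ ╷ ┌─┘ │ ╵ ┌───┤ ╵ │
│·│· ·│·│·│·│· ·│· ·│· ·│· ·│
│ ╵ ╷ │ └─┘ │ ╷ ├───┤ ╶─┼─╴ │
│· ·│·│· · ·│·│·│· ·│· ·│· ·│
│ ╶─┤ └─────┘ │ ╵ ╷ ╵ ╷ ╵ ╶─┤
│· ·│· · · · ·│· ·│· ·│· · ·│
└───┴─────────┴───┴───┴─────┘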